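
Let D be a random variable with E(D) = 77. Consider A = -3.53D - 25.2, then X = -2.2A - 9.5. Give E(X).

E(X) = 643.922

E(A) = (-3.53)·77 + (-25.2) = -297.01.
E(X) = (-2.2)·(-297.01) + (-9.5) = 643.922.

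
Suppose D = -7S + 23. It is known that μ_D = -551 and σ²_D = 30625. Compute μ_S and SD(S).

From D = -7S + 23: μ_D = a·μ_S + b, so μ_S = (μ_D − b)/a = (-551 − 23)/(-7) = 82.
SD(D) = √30625 = 175.
SD(D) = |a|·SD(S), so SD(S) = 175/|-7| = 25.

μ_S = 82, SD(S) = 25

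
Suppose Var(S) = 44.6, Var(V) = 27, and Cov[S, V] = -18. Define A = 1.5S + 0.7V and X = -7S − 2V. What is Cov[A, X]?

Cov[A, X] = -363.9

By bilinearity, Cov[A, X] = ac·Var(S) + bd·Var(V) + (ad+bc)·Cov[S, V], with a=1.5, b=0.7, c=-7, d=-2.
ac·Var(S) = 1.5·(-7)·44.6 = -468.3
bd·Var(V) = 0.7·(-2)·27 = -37.8
(ad+bc)·Cov[S, V] = (-7.9)·(-18) = 142.2
Cov[A, X] = -468.3 + (-37.8) + 142.2 = -363.9.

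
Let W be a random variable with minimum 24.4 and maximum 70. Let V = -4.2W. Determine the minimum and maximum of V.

min(V) = -294, max(V) = -102.48

a = -4.2 < 0, so order reverses: min(V) = a·max(W)+b = (-4.2)·70 = -294; max(V) = a·min(W)+b = (-4.2)·24.4 = -102.48.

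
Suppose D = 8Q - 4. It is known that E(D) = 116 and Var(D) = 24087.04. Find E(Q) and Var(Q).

E(Q) = 15, Var(Q) = 376.36

From D = 8Q - 4: E(D) = a·E(Q) + b, so E(Q) = (E(D) − b)/a = (116 − (-4))/8 = 15.
Var(D) = a²·Var(Q), so Var(Q) = 24087.04/8² = 376.36.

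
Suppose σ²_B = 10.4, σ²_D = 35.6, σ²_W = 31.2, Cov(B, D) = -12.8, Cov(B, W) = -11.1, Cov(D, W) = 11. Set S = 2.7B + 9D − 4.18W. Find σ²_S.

σ²_S = 2305.38408

σ²_S = a²·σ²_B + b²·σ²_D + c²·σ²_W + 2ab·Cov(B, D) + 2ac·Cov(B, W) + 2bc·Cov(D, W), with a = 2.7, b = 9, c = -4.18.
= 75.816 + 2883.6 + 545.13888 + (-622.08) + 250.5492 + (-827.64)
= 2305.38408.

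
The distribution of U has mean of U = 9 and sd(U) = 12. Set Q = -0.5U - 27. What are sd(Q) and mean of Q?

Q = -0.5U - 27 is linear with a = -0.5, b = -27.
sd(Q) = |a|·sd(U) = |-0.5|·12 = 6.
mean of Q = a·mean of U + b = (-0.5)·9 + (-27) = -31.5.

sd(Q) = 6, mean of Q = -31.5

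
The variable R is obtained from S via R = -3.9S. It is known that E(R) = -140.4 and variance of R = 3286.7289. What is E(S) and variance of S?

E(S) = 36, variance of S = 216.09

From R = -3.9S: E(R) = a·E(S) + b, so E(S) = (E(R) − b)/a = (-140.4 − 0)/(-3.9) = 36.
variance of R = a²·variance of S, so variance of S = 3286.7289/(-3.9)² = 216.09.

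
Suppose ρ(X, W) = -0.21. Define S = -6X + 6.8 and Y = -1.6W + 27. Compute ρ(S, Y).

Linear rescalings preserve correlation up to sign; here the slopes -6 and -1.6 have the same sign, so ρ(S, Y) = ρ(X, W) = -0.21.

ρ(S, Y) = -0.21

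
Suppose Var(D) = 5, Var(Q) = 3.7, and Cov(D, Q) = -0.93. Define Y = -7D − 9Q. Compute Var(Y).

Var(Y) = a²·Var(D) + b²·Var(Q) + 2ab·Cov(D, Q) with a = -7, b = -9.
= (-7)²·5 + (-9)²·3.7 + 2·(-7)·(-9)·(-0.93)
= 245 + 299.7 + (-117.18) = 427.52.

Var(Y) = 427.52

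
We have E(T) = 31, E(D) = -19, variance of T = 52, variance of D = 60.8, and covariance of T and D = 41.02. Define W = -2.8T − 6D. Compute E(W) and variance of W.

E(W) = 27.2, variance of W = 3974.752

E(W) = (-2.8)·E(T) + (-6)·E(D) = (-2.8)·31 + (-6)·(-19) = 27.2.
variance of W = a²·variance of T + b²·variance of D + 2ab·covariance of T and D with a = -2.8, b = -6.
= (-2.8)²·52 + (-6)²·60.8 + 2·(-2.8)·(-6)·41.02
= 407.68 + 2188.8 + 1378.272 = 3974.752.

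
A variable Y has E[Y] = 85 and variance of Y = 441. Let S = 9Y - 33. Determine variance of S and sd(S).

variance of S = 35721, sd(S) = 189

S = 9Y - 33 is linear with a = 9, b = -33.
variance of S = a²·variance of Y = 9²·441 = 35721 (the additive constant -33 does not affect variance).
sd(Y) = √441 = 21.
sd(S) = |a|·sd(Y) = |9|·21 = 189.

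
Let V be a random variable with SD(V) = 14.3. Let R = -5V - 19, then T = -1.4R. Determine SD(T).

SD(T) = 100.1

SD(R) = |-5|·14.3 = 71.5.
SD(T) = |-1.4|·71.5 = 100.1.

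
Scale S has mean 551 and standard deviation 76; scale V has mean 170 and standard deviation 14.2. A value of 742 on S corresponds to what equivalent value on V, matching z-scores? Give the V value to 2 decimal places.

z = (742 − 551)/76 ≈ 2.5132.
V = 170 + z·14.2 = 170 + (742 − 551)·14.2/76 ≈ 205.69.

V = 205.69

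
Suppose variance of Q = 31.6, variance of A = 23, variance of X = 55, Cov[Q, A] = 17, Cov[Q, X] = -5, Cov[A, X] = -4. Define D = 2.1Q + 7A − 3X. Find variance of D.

variance of D = 2492.156

variance of D = a²·variance of Q + b²·variance of A + c²·variance of X + 2ab·Cov[Q, A] + 2ac·Cov[Q, X] + 2bc·Cov[A, X], with a = 2.1, b = 7, c = -3.
= 139.356 + 1127 + 495 + 499.8 + 63 + 168
= 2492.156.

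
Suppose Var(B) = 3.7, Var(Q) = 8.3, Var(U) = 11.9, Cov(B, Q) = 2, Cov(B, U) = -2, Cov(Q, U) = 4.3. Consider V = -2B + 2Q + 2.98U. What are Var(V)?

Var(V) = a²·Var(B) + b²·Var(Q) + c²·Var(U) + 2ab·Cov(B, Q) + 2ac·Cov(B, U) + 2bc·Cov(Q, U), with a = -2, b = 2, c = 2.98.
= 14.8 + 33.2 + 105.67676 + (-16) + 23.84 + 51.256
= 212.77276.

Var(V) = 212.77276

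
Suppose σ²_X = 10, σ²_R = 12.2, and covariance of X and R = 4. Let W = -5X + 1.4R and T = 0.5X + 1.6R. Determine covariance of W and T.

covariance of W and T = -26.872

By bilinearity, covariance of W and T = ac·σ²_X + bd·σ²_R + (ad+bc)·covariance of X and R, with a=-5, b=1.4, c=0.5, d=1.6.
ac·σ²_X = (-5)·0.5·10 = -25
bd·σ²_R = 1.4·1.6·12.2 = 27.328
(ad+bc)·covariance of X and R = (-7.3)·4 = -29.2
covariance of W and T = -25 + 27.328 + (-29.2) = -26.872.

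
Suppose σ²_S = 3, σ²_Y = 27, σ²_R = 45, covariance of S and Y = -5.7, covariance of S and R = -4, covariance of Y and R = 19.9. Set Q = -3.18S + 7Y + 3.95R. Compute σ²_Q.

σ²_Q = a²·σ²_S + b²·σ²_Y + c²·σ²_R + 2ab·covariance of S and Y + 2ac·covariance of S and R + 2bc·covariance of Y and R, with a = -3.18, b = 7, c = 3.95.
= 30.3372 + 1323 + 702.1125 + 253.764 + 100.488 + 1100.47
= 3510.1717.

σ²_Q = 3510.1717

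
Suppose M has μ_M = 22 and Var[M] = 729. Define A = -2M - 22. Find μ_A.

μ_A = -66

A = -2M - 22 is linear with a = -2, b = -22.
μ_A = a·μ_M + b = (-2)·22 + (-22) = -66.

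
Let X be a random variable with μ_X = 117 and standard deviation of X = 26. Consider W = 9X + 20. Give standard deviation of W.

standard deviation of W = 234

W = 9X + 20 is linear with a = 9, b = 20.
standard deviation of W = |a|·standard deviation of X = |9|·26 = 234.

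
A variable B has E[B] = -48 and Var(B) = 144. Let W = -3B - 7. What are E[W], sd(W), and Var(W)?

E[W] = 137, sd(W) = 36, Var(W) = 1296

W = -3B - 7 is linear with a = -3, b = -7.
E[W] = a·E[B] + b = (-3)·(-48) + (-7) = 137.
sd(B) = √144 = 12.
sd(W) = |a|·sd(B) = |-3|·12 = 36.
Var(W) = a²·Var(B) = (-3)²·144 = 1296 (the additive constant -7 does not affect variance).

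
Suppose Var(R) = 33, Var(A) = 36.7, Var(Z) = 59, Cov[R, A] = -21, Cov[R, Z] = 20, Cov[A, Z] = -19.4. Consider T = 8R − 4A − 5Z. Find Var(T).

Var(T) = 3142.2

Var(T) = a²·Var(R) + b²·Var(A) + c²·Var(Z) + 2ab·Cov[R, A] + 2ac·Cov[R, Z] + 2bc·Cov[A, Z], with a = 8, b = -4, c = -5.
= 2112 + 587.2 + 1475 + 1344 + (-1600) + (-776)
= 3142.2.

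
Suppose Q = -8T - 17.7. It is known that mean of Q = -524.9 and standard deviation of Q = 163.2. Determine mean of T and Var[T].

From Q = -8T - 17.7: mean of Q = a·mean of T + b, so mean of T = (mean of Q − b)/a = (-524.9 − (-17.7))/(-8) = 63.4.
Var[Q] = 163.2² = 26634.24.
Var[Q] = a²·Var[T], so Var[T] = 26634.24/(-8)² = 416.16.

mean of T = 63.4, Var[T] = 416.16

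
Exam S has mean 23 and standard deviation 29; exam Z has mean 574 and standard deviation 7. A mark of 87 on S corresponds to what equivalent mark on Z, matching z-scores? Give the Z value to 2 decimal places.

z = (87 − 23)/29 ≈ 2.2069.
Z = 574 + z·7 = 574 + (87 − 23)·7/29 ≈ 589.45.

Z = 589.45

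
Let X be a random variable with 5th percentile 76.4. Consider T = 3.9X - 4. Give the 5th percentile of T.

Since a = 3.9 > 0 the transformation is increasing, so the 5th percentile of T = a·(P_{5} of X) + b = 3.9·76.4 + (-4) = 293.96.

5th percentile of T = 293.96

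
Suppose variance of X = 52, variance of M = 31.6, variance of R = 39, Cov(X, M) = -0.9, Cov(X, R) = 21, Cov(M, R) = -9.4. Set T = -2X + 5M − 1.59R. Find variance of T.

variance of T = 1397.6159

variance of T = a²·variance of X + b²·variance of M + c²·variance of R + 2ab·Cov(X, M) + 2ac·Cov(X, R) + 2bc·Cov(M, R), with a = -2, b = 5, c = -1.59.
= 208 + 790 + 98.5959 + 18 + 133.56 + 149.46
= 1397.6159.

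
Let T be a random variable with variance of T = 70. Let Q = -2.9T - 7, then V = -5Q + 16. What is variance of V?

variance of V = 14717.5

variance of Q = (-2.9)²·70 = 588.7.
variance of V = (-5)²·588.7 = 14717.5.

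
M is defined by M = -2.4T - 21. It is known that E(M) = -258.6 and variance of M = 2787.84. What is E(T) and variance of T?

E(T) = 99, variance of T = 484

From M = -2.4T - 21: E(M) = a·E(T) + b, so E(T) = (E(M) − b)/a = (-258.6 − (-21))/(-2.4) = 99.
variance of M = a²·variance of T, so variance of T = 2787.84/(-2.4)² = 484.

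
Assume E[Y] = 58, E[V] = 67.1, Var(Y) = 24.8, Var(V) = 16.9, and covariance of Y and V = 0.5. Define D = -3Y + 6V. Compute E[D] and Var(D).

E[D] = (-3)·E[Y] + 6·E[V] = (-3)·58 + 6·67.1 = 228.6.
Var(D) = a²·Var(Y) + b²·Var(V) + 2ab·covariance of Y and V with a = -3, b = 6.
= (-3)²·24.8 + 6²·16.9 + 2·(-3)·6·0.5
= 223.2 + 608.4 + (-18) = 813.6.

E[D] = 228.6, Var(D) = 813.6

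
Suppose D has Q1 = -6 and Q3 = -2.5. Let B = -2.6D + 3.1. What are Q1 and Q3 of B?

Q1(B) = 9.6, Q3(B) = 18.7

a = -2.6 < 0 reverses order: Q1(B) comes from Q3(D), Q3(B) from Q1(D).
Q1(B) = (-2.6)·(-2.5) + 3.1 = 9.6; Q3(B) = (-2.6)·(-6) + 3.1 = 18.7.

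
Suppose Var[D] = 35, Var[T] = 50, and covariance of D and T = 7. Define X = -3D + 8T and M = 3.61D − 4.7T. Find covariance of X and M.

By bilinearity, covariance of X and M = ac·Var[D] + bd·Var[T] + (ad+bc)·covariance of D and T, with a=-3, b=8, c=3.61, d=-4.7.
ac·Var[D] = (-3)·3.61·35 = -379.05
bd·Var[T] = 8·(-4.7)·50 = -1880
(ad+bc)·covariance of D and T = (42.98)·7 = 300.86
covariance of X and M = -379.05 + (-1880) + 300.86 = -1958.19.

covariance of X and M = -1958.19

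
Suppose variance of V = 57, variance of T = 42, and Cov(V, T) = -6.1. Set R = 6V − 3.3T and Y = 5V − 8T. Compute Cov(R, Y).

By bilinearity, Cov(R, Y) = ac·variance of V + bd·variance of T + (ad+bc)·Cov(V, T), with a=6, b=-3.3, c=5, d=-8.
ac·variance of V = 6·5·57 = 1710
bd·variance of T = (-3.3)·(-8)·42 = 1108.8
(ad+bc)·Cov(V, T) = (-64.5)·(-6.1) = 393.45
Cov(R, Y) = 1710 + 1108.8 + 393.45 = 3212.25.

Cov(R, Y) = 3212.25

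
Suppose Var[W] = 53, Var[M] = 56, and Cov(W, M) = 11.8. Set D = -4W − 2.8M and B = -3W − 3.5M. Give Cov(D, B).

By bilinearity, Cov(D, B) = ac·Var[W] + bd·Var[M] + (ad+bc)·Cov(W, M), with a=-4, b=-2.8, c=-3, d=-3.5.
ac·Var[W] = (-4)·(-3)·53 = 636
bd·Var[M] = (-2.8)·(-3.5)·56 = 548.8
(ad+bc)·Cov(W, M) = (22.4)·11.8 = 264.32
Cov(D, B) = 636 + 548.8 + 264.32 = 1449.12.

Cov(D, B) = 1449.12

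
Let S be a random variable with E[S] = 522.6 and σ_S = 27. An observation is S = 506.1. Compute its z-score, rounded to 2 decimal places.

z = -0.61

z = (S − E[S]) / σ_S = (506.1 − 522.6) / 27 ≈ -0.61.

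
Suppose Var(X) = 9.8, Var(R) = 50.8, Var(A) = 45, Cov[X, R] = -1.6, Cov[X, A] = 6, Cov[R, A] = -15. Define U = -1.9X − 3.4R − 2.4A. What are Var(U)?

Var(U) = a²·Var(X) + b²·Var(R) + c²·Var(A) + 2ab·Cov[X, R] + 2ac·Cov[X, A] + 2bc·Cov[R, A], with a = -1.9, b = -3.4, c = -2.4.
= 35.378 + 587.248 + 259.2 + (-20.672) + 54.72 + (-244.8)
= 671.074.

Var(U) = 671.074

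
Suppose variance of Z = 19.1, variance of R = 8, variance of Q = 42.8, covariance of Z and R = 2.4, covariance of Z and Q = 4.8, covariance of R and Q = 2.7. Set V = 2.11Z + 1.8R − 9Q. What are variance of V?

variance of V = a²·variance of Z + b²·variance of R + c²·variance of Q + 2ab·covariance of Z and R + 2ac·covariance of Z and Q + 2bc·covariance of R and Q, with a = 2.11, b = 1.8, c = -9.
= 85.03511 + 25.92 + 3466.8 + 18.2304 + (-182.304) + (-87.48)
= 3326.20151.

variance of V = 3326.20151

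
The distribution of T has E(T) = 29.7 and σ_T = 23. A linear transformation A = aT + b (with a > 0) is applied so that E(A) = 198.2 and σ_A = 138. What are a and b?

a = 6, b = 20

σ_A = a·σ_T (a > 0), so a = 138/23 = 6.
E(A) = a·E(T) + b, so b = 198.2 − 6·29.7 = 20.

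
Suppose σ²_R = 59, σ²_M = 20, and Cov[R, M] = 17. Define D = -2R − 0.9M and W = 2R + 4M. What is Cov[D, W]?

Cov[D, W] = -474.6

By bilinearity, Cov[D, W] = ac·σ²_R + bd·σ²_M + (ad+bc)·Cov[R, M], with a=-2, b=-0.9, c=2, d=4.
ac·σ²_R = (-2)·2·59 = -236
bd·σ²_M = (-0.9)·4·20 = -72
(ad+bc)·Cov[R, M] = (-9.8)·17 = -166.6
Cov[D, W] = -236 + (-72) + (-166.6) = -474.6.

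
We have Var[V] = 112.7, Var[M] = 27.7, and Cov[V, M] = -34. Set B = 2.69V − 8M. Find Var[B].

Var[B] = 4051.66847

Var[B] = a²·Var[V] + b²·Var[M] + 2ab·Cov[V, M] with a = 2.69, b = -8.
= 2.69²·112.7 + (-8)²·27.7 + 2·2.69·(-8)·(-34)
= 815.50847 + 1772.8 + 1463.36 = 4051.66847.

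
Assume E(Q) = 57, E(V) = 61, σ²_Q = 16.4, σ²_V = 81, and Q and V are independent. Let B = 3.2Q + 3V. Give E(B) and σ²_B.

E(B) = 365.4, σ²_B = 896.936

E(B) = 3.2·E(Q) + 3·E(V) = 3.2·57 + 3·61 = 365.4.
σ²_B = a²·σ²_Q + b²·σ²_V + 2ab·Cov(Q, V) with a = 3.2, b = 3.
Independence gives Cov(Q, V) = 0.
= 3.2²·16.4 + 3²·81 + 2·3.2·3·0
= 167.936 + 729 + 0 = 896.936.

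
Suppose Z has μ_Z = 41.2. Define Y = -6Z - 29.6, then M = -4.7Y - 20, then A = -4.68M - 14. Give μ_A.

μ_Y = (-6)·41.2 + (-29.6) = -276.8.
μ_M = (-4.7)·(-276.8) + (-20) = 1280.96.
μ_A = (-4.68)·1280.96 + (-14) = -6008.8928.

μ_A = -6008.8928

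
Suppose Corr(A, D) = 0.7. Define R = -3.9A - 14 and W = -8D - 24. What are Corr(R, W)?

Corr(R, W) = 0.7

Linear rescalings preserve correlation up to sign; here the slopes -3.9 and -8 have the same sign, so Corr(R, W) = Corr(A, D) = 0.7.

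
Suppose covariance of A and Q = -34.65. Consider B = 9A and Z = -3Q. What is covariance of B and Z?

covariance of B and Z = 935.55

covariance of B and Z = a·c·covariance of A and Q = 9·(-3)·(-34.65) = 935.55. Additive constants drop out.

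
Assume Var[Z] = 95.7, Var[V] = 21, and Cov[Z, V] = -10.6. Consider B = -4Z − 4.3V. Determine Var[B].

Var[B] = a²·Var[Z] + b²·Var[V] + 2ab·Cov[Z, V] with a = -4, b = -4.3.
= (-4)²·95.7 + (-4.3)²·21 + 2·(-4)·(-4.3)·(-10.6)
= 1531.2 + 388.29 + (-364.64) = 1554.85.

Var[B] = 1554.85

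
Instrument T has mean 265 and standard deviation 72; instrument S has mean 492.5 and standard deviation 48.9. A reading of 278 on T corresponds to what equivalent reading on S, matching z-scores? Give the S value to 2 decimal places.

S = 501.33

z = (278 − 265)/72 ≈ 0.1806.
S = 492.5 + z·48.9 = 492.5 + (278 − 265)·48.9/72 ≈ 501.33.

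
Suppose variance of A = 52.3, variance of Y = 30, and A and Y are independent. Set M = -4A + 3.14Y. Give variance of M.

variance of M = 1132.588

variance of M = a²·variance of A + b²·variance of Y + 2ab·Cov(A, Y) with a = -4, b = 3.14.
Independence gives Cov(A, Y) = 0.
= (-4)²·52.3 + 3.14²·30 + 2·(-4)·3.14·0
= 836.8 + 295.788 + 0 = 1132.588.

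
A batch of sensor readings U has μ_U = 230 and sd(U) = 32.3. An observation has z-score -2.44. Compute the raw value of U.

U = μ_U + z·sd(U) = 230 + (-2.44)·32.3 = 151.188.

U = 151.188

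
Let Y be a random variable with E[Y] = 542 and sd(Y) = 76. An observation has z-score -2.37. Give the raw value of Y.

Y = 361.88

Y = E[Y] + z·sd(Y) = 542 + (-2.37)·76 = 361.88.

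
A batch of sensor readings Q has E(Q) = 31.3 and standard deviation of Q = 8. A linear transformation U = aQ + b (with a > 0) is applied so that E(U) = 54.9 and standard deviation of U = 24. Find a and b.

standard deviation of U = a·standard deviation of Q (a > 0), so a = 24/8 = 3.
E(U) = a·E(Q) + b, so b = 54.9 − 3·31.3 = -39.

a = 3, b = -39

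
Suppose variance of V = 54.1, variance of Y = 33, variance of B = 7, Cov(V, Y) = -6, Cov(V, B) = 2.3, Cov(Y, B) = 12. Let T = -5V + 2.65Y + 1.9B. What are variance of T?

variance of T = 1845.6525

variance of T = a²·variance of V + b²·variance of Y + c²·variance of B + 2ab·Cov(V, Y) + 2ac·Cov(V, B) + 2bc·Cov(Y, B), with a = -5, b = 2.65, c = 1.9.
= 1352.5 + 231.7425 + 25.27 + 159 + (-43.7) + 120.84
= 1845.6525.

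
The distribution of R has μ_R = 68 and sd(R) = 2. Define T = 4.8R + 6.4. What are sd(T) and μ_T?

sd(T) = 9.6, μ_T = 332.8

T = 4.8R + 6.4 is linear with a = 4.8, b = 6.4.
sd(T) = |a|·sd(R) = |4.8|·2 = 9.6.
μ_T = a·μ_R + b = 4.8·68 + 6.4 = 332.8.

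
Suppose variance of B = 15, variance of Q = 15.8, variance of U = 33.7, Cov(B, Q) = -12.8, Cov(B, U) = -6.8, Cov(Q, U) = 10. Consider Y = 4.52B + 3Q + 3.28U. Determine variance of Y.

variance of Y = a²·variance of B + b²·variance of Q + c²·variance of U + 2ab·Cov(B, Q) + 2ac·Cov(B, U) + 2bc·Cov(Q, U), with a = 4.52, b = 3, c = 3.28.
= 306.456 + 142.2 + 362.55808 + (-347.136) + (-201.62816) + 196.8
= 459.24992.

variance of Y = 459.24992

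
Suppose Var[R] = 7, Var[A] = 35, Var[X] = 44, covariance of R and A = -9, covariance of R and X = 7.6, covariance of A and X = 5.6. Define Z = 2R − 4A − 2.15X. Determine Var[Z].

Var[Z] = 966.35

Var[Z] = a²·Var[R] + b²·Var[A] + c²·Var[X] + 2ab·covariance of R and A + 2ac·covariance of R and X + 2bc·covariance of A and X, with a = 2, b = -4, c = -2.15.
= 28 + 560 + 203.39 + 144 + (-65.36) + 96.32
= 966.35.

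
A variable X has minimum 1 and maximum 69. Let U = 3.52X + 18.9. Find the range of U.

Range of X = 69 − 1 = 68.
Range(U) = |a|·Range(X) = |3.52|·68 = 239.36.

Range(U) = 239.36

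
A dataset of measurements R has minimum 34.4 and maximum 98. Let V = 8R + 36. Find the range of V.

Range(V) = 508.8

Range of R = 98 − 34.4 = 63.6.
Range(V) = |a|·Range(R) = |8|·63.6 = 508.8.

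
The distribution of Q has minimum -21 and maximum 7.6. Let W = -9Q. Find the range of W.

Range of Q = 7.6 − (-21) = 28.6.
Range(W) = |a|·Range(Q) = |-9|·28.6 = 257.4.

Range(W) = 257.4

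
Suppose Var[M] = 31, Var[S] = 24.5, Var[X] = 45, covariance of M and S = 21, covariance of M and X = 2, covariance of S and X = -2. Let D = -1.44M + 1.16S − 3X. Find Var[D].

Var[D] = 463.292

Var[D] = a²·Var[M] + b²·Var[S] + c²·Var[X] + 2ab·covariance of M and S + 2ac·covariance of M and X + 2bc·covariance of S and X, with a = -1.44, b = 1.16, c = -3.
= 64.2816 + 32.9672 + 405 + (-70.1568) + 17.28 + 13.92
= 463.292.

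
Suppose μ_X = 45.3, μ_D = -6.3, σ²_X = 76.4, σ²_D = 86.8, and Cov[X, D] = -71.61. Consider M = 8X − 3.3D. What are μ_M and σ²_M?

μ_M = 8·μ_X + (-3.3)·μ_D = 8·45.3 + (-3.3)·(-6.3) = 383.19.
σ²_M = a²·σ²_X + b²·σ²_D + 2ab·Cov[X, D] with a = 8, b = -3.3.
= 8²·76.4 + (-3.3)²·86.8 + 2·8·(-3.3)·(-71.61)
= 4889.6 + 945.252 + 3781.008 = 9615.86.

μ_M = 383.19, σ²_M = 9615.86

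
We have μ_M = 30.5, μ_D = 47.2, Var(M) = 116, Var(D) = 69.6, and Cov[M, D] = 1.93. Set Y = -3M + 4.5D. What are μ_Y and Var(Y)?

μ_Y = 120.9, Var(Y) = 2401.29

μ_Y = (-3)·μ_M + 4.5·μ_D = (-3)·30.5 + 4.5·47.2 = 120.9.
Var(Y) = a²·Var(M) + b²·Var(D) + 2ab·Cov[M, D] with a = -3, b = 4.5.
= (-3)²·116 + 4.5²·69.6 + 2·(-3)·4.5·1.93
= 1044 + 1409.4 + (-52.11) = 2401.29.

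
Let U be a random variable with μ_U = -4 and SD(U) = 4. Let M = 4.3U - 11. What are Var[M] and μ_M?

Var[M] = 295.84, μ_M = -28.2

M = 4.3U - 11 is linear with a = 4.3, b = -11.
Var[U] = 4² = 16.
Var[M] = a²·Var[U] = 4.3²·16 = 295.84 (the additive constant -11 does not affect variance).
μ_M = a·μ_U + b = 4.3·(-4) + (-11) = -28.2.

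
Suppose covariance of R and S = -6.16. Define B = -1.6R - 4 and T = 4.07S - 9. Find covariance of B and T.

covariance of B and T = a·c·covariance of R and S = (-1.6)·4.07·(-6.16) = 40.11392. Additive constants drop out.

covariance of B and T = 40.11392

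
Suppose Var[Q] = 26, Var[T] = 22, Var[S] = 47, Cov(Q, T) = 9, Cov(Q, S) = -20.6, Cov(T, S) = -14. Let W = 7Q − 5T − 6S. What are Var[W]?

Var[W] = 3776.4

Var[W] = a²·Var[Q] + b²·Var[T] + c²·Var[S] + 2ab·Cov(Q, T) + 2ac·Cov(Q, S) + 2bc·Cov(T, S), with a = 7, b = -5, c = -6.
= 1274 + 550 + 1692 + (-630) + 1730.4 + (-840)
= 3776.4.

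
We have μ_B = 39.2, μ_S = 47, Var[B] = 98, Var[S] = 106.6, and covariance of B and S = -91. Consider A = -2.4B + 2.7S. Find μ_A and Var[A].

μ_A = (-2.4)·μ_B + 2.7·μ_S = (-2.4)·39.2 + 2.7·47 = 32.82.
Var[A] = a²·Var[B] + b²·Var[S] + 2ab·covariance of B and S with a = -2.4, b = 2.7.
= (-2.4)²·98 + 2.7²·106.6 + 2·(-2.4)·2.7·(-91)
= 564.48 + 777.114 + 1179.36 = 2520.954.

μ_A = 32.82, Var[A] = 2520.954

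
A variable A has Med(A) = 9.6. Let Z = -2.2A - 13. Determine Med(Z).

A linear map preserves order up to sign, so Med(Z) = a·Med(A) + b = (-2.2)·9.6 + (-13) = -34.12.

Med(Z) = -34.12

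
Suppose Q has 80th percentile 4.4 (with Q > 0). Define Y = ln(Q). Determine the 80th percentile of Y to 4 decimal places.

80th percentile of Y = 1.4816

ln(Q) is increasing, so P_{80}(Y) = g(P_{80}(Q)) ≈ 1.4816.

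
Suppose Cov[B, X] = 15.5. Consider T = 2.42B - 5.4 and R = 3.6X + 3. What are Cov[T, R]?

Cov[T, R] = a·c·Cov[B, X] = 2.42·3.6·15.5 = 135.036. Additive constants drop out.

Cov[T, R] = 135.036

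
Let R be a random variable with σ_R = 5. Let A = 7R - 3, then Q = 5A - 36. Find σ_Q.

σ_Q = 175

σ_A = |7|·5 = 35.
σ_Q = |5|·35 = 175.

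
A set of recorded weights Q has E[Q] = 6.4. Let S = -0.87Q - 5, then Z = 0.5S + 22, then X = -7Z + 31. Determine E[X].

E[S] = (-0.87)·6.4 + (-5) = -10.568.
E[Z] = 0.5·(-10.568) + 22 = 16.716.
E[X] = (-7)·16.716 + 31 = -86.012.

E[X] = -86.012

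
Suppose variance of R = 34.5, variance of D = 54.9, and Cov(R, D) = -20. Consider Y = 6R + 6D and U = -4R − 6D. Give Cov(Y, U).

By bilinearity, Cov(Y, U) = ac·variance of R + bd·variance of D + (ad+bc)·Cov(R, D), with a=6, b=6, c=-4, d=-6.
ac·variance of R = 6·(-4)·34.5 = -828
bd·variance of D = 6·(-6)·54.9 = -1976.4
(ad+bc)·Cov(R, D) = (-60)·(-20) = 1200
Cov(Y, U) = -828 + (-1976.4) + 1200 = -1604.4.

Cov(Y, U) = -1604.4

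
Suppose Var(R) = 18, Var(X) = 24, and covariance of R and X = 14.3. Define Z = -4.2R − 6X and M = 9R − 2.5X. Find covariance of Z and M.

covariance of Z and M = -942.45

By bilinearity, covariance of Z and M = ac·Var(R) + bd·Var(X) + (ad+bc)·covariance of R and X, with a=-4.2, b=-6, c=9, d=-2.5.
ac·Var(R) = (-4.2)·9·18 = -680.4
bd·Var(X) = (-6)·(-2.5)·24 = 360
(ad+bc)·covariance of R and X = (-43.5)·14.3 = -622.05
covariance of Z and M = -680.4 + 360 + (-622.05) = -942.45.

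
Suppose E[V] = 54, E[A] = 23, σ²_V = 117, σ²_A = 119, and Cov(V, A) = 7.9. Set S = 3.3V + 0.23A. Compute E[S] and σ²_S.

E[S] = 3.3·E[V] + 0.23·E[A] = 3.3·54 + 0.23·23 = 183.49.
σ²_S = a²·σ²_V + b²·σ²_A + 2ab·Cov(V, A) with a = 3.3, b = 0.23.
= 3.3²·117 + 0.23²·119 + 2·3.3·0.23·7.9
= 1274.13 + 6.2951 + 11.9922 = 1292.4173.

E[S] = 183.49, σ²_S = 1292.4173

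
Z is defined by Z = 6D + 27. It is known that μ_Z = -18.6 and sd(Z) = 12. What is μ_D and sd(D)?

From Z = 6D + 27: μ_Z = a·μ_D + b, so μ_D = (μ_Z − b)/a = (-18.6 − 27)/6 = -7.6.
sd(Z) = |a|·sd(D), so sd(D) = 12/|6| = 2.

μ_D = -7.6, sd(D) = 2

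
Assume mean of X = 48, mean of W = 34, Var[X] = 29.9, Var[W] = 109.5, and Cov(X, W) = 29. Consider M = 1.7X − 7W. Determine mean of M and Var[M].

mean of M = 1.7·mean of X + (-7)·mean of W = 1.7·48 + (-7)·34 = -156.4.
Var[M] = a²·Var[X] + b²·Var[W] + 2ab·Cov(X, W) with a = 1.7, b = -7.
= 1.7²·29.9 + (-7)²·109.5 + 2·1.7·(-7)·29
= 86.411 + 5365.5 + (-690.2) = 4761.711.

mean of M = -156.4, Var[M] = 4761.711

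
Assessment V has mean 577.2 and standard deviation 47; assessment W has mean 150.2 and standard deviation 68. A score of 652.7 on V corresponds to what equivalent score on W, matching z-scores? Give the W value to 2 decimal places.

W = 259.43

z = (652.7 − 577.2)/47 ≈ 1.6064.
W = 150.2 + z·68 = 150.2 + (652.7 − 577.2)·68/47 ≈ 259.43.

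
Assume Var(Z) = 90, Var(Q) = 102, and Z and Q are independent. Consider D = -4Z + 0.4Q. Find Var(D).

Var(D) = a²·Var(Z) + b²·Var(Q) + 2ab·covariance of Z and Q with a = -4, b = 0.4.
Independence gives covariance of Z and Q = 0.
= (-4)²·90 + 0.4²·102 + 2·(-4)·0.4·0
= 1440 + 16.32 + 0 = 1456.32.

Var(D) = 1456.32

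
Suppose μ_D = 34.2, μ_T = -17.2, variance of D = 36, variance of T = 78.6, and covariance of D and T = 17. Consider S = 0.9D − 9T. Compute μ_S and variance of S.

μ_S = 185.58, variance of S = 6120.36

μ_S = 0.9·μ_D + (-9)·μ_T = 0.9·34.2 + (-9)·(-17.2) = 185.58.
variance of S = a²·variance of D + b²·variance of T + 2ab·covariance of D and T with a = 0.9, b = -9.
= 0.9²·36 + (-9)²·78.6 + 2·0.9·(-9)·17
= 29.16 + 6366.6 + (-275.4) = 6120.36.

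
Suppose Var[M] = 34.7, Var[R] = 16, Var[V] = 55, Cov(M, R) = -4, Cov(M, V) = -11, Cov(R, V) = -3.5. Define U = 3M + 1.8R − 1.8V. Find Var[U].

Var[U] = 640.62

Var[U] = a²·Var[M] + b²·Var[R] + c²·Var[V] + 2ab·Cov(M, R) + 2ac·Cov(M, V) + 2bc·Cov(R, V), with a = 3, b = 1.8, c = -1.8.
= 312.3 + 51.84 + 178.2 + (-43.2) + 118.8 + 22.68
= 640.62.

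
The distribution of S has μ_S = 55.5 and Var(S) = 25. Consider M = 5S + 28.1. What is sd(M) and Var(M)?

M = 5S + 28.1 is linear with a = 5, b = 28.1.
sd(S) = √25 = 5.
sd(M) = |a|·sd(S) = |5|·5 = 25.
Var(M) = a²·Var(S) = 5²·25 = 625 (the additive constant 28.1 does not affect variance).

sd(M) = 25, Var(M) = 625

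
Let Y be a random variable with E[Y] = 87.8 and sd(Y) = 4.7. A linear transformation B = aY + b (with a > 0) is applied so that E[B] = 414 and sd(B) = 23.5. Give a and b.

sd(B) = a·sd(Y) (a > 0), so a = 23.5/4.7 = 5.
E[B] = a·E[Y] + b, so b = 414 − 5·87.8 = -25.

a = 5, b = -25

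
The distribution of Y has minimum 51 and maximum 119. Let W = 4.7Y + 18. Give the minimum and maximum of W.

a = 4.7 > 0, so min(W) = a·min(Y)+b = 4.7·51 + 18 = 257.7 and max(W) = 4.7·119 + 18 = 577.3.

min(W) = 257.7, max(W) = 577.3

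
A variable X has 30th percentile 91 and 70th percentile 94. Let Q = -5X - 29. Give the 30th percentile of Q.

Since a = -5 < 0 the transformation is decreasing, reversing order: the 30th percentile of Q corresponds to the 70th percentile of X.
So P_{30}(Q) = a·P_{70}(X) + b = (-5)·94 + (-29) = -499.

30th percentile of Q = -499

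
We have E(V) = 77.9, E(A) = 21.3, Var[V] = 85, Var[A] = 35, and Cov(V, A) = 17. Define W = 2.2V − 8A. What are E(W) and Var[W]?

E(W) = 2.2·E(V) + (-8)·E(A) = 2.2·77.9 + (-8)·21.3 = 0.98.
Var[W] = a²·Var[V] + b²·Var[A] + 2ab·Cov(V, A) with a = 2.2, b = -8.
= 2.2²·85 + (-8)²·35 + 2·2.2·(-8)·17
= 411.4 + 2240 + (-598.4) = 2053.

E(W) = 0.98, Var[W] = 2053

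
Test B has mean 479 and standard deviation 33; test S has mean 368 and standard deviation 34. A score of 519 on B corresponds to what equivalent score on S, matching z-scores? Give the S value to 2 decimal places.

z = (519 − 479)/33 ≈ 1.2121.
S = 368 + z·34 = 368 + (519 − 479)·34/33 ≈ 409.21.

S = 409.21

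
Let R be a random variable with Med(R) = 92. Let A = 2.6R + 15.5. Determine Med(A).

Med(A) = 254.7

A linear map preserves order up to sign, so Med(A) = a·Med(R) + b = 2.6·92 + 15.5 = 254.7.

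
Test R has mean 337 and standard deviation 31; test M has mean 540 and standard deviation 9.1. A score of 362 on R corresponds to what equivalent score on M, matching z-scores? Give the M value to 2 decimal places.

z = (362 − 337)/31 ≈ 0.8065.
M = 540 + z·9.1 = 540 + (362 − 337)·9.1/31 ≈ 547.34.

M = 547.34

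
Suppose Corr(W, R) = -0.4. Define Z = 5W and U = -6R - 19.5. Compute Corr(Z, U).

Corr(Z, U) = 0.4

Linear rescalings preserve |correlation|; the slopes 5 and -6 have opposite signs, so the correlation flips sign: Corr(Z, U) = −Corr(W, R) = 0.4.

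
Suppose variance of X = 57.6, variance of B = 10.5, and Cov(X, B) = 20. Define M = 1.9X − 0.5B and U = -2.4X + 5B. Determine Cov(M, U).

Cov(M, U) = -74.906

By bilinearity, Cov(M, U) = ac·variance of X + bd·variance of B + (ad+bc)·Cov(X, B), with a=1.9, b=-0.5, c=-2.4, d=5.
ac·variance of X = 1.9·(-2.4)·57.6 = -262.656
bd·variance of B = (-0.5)·5·10.5 = -26.25
(ad+bc)·Cov(X, B) = (10.7)·20 = 214
Cov(M, U) = -262.656 + (-26.25) + 214 = -74.906.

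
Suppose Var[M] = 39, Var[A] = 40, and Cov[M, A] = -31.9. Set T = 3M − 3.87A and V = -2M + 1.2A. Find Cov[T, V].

Cov[T, V] = -781.506

By bilinearity, Cov[T, V] = ac·Var[M] + bd·Var[A] + (ad+bc)·Cov[M, A], with a=3, b=-3.87, c=-2, d=1.2.
ac·Var[M] = 3·(-2)·39 = -234
bd·Var[A] = (-3.87)·1.2·40 = -185.76
(ad+bc)·Cov[M, A] = (11.34)·(-31.9) = -361.746
Cov[T, V] = -234 + (-185.76) + (-361.746) = -781.506.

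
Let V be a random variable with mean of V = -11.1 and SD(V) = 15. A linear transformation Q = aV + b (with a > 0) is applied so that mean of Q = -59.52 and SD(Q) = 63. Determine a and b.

SD(Q) = a·SD(V) (a > 0), so a = 63/15 = 4.2.
mean of Q = a·mean of V + b, so b = -59.52 − 4.2·(-11.1) = -12.9.

a = 4.2, b = -12.9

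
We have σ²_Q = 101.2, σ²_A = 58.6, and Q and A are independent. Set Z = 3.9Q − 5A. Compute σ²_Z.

σ²_Z = 3004.252

σ²_Z = a²·σ²_Q + b²·σ²_A + 2ab·covariance of Q and A with a = 3.9, b = -5.
Independence gives covariance of Q and A = 0.
= 3.9²·101.2 + (-5)²·58.6 + 2·3.9·(-5)·0
= 1539.252 + 1465 + 0 = 3004.252.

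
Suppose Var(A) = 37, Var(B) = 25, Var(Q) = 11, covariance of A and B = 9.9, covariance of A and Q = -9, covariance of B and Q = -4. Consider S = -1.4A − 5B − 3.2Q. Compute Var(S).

Var(S) = 740.12

Var(S) = a²·Var(A) + b²·Var(B) + c²·Var(Q) + 2ab·covariance of A and B + 2ac·covariance of A and Q + 2bc·covariance of B and Q, with a = -1.4, b = -5, c = -3.2.
= 72.52 + 625 + 112.64 + 138.6 + (-80.64) + (-128)
= 740.12.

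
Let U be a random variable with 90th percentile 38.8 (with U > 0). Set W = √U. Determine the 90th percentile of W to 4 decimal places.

√U is increasing, so P_{90}(W) = g(P_{90}(U)) ≈ 6.229.

90th percentile of W = 6.229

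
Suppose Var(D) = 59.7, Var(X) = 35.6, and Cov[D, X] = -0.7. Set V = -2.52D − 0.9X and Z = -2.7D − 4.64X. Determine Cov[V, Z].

By bilinearity, Cov[V, Z] = ac·Var(D) + bd·Var(X) + (ad+bc)·Cov[D, X], with a=-2.52, b=-0.9, c=-2.7, d=-4.64.
ac·Var(D) = (-2.52)·(-2.7)·59.7 = 406.1988
bd·Var(X) = (-0.9)·(-4.64)·35.6 = 148.6656
(ad+bc)·Cov[D, X] = (14.1228)·(-0.7) = -9.88596
Cov[V, Z] = 406.1988 + 148.6656 + (-9.88596) = 544.97844.

Cov[V, Z] = 544.97844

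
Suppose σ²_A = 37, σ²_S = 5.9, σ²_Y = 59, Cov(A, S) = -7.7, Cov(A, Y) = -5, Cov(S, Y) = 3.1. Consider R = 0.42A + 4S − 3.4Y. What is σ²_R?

σ²_R = 687.0548

σ²_R = a²·σ²_A + b²·σ²_S + c²·σ²_Y + 2ab·Cov(A, S) + 2ac·Cov(A, Y) + 2bc·Cov(S, Y), with a = 0.42, b = 4, c = -3.4.
= 6.5268 + 94.4 + 682.04 + (-25.872) + 14.28 + (-84.32)
= 687.0548.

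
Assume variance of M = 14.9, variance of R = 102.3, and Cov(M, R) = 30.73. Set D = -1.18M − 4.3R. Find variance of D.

variance of D = a²·variance of M + b²·variance of R + 2ab·Cov(M, R) with a = -1.18, b = -4.3.
= (-1.18)²·14.9 + (-4.3)²·102.3 + 2·(-1.18)·(-4.3)·30.73
= 20.74676 + 1891.527 + 311.84804 = 2224.1218.

variance of D = 2224.1218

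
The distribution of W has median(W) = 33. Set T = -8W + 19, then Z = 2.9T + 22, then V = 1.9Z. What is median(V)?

median(T) = (-8)·33 + 19 = -245.
median(Z) = 2.9·(-245) + 22 = -688.5.
median(V) = 1.9·(-688.5) = -1308.15.

median(V) = -1308.15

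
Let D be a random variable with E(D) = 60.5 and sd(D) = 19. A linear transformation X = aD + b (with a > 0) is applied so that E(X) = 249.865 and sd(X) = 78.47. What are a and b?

sd(X) = a·sd(D) (a > 0), so a = 78.47/19 = 4.13.
E(X) = a·E(D) + b, so b = 249.865 − 4.13·60.5 = 0.

a = 4.13, b = 0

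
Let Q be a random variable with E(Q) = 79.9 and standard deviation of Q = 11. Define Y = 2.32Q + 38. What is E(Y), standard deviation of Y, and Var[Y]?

E(Y) = 223.368, standard deviation of Y = 25.52, Var[Y] = 651.2704

Y = 2.32Q + 38 is linear with a = 2.32, b = 38.
E(Y) = a·E(Q) + b = 2.32·79.9 + 38 = 223.368.
standard deviation of Y = |a|·standard deviation of Q = |2.32|·11 = 25.52.
Var[Q] = 11² = 121.
Var[Y] = a²·Var[Q] = 2.32²·121 = 651.2704 (the additive constant 38 does not affect variance).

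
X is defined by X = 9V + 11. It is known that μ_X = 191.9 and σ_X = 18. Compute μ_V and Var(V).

μ_V = 20.1, Var(V) = 4

From X = 9V + 11: μ_X = a·μ_V + b, so μ_V = (μ_X − b)/a = (191.9 − 11)/9 = 20.1.
Var(X) = 18² = 324.
Var(X) = a²·Var(V), so Var(V) = 324/9² = 4.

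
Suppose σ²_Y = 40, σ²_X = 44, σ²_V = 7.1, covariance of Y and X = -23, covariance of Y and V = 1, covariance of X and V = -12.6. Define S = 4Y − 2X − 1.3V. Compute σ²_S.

σ²_S = a²·σ²_Y + b²·σ²_X + c²·σ²_V + 2ab·covariance of Y and X + 2ac·covariance of Y and V + 2bc·covariance of X and V, with a = 4, b = -2, c = -1.3.
= 640 + 176 + 11.999 + 368 + (-10.4) + (-65.52)
= 1120.079.

σ²_S = 1120.079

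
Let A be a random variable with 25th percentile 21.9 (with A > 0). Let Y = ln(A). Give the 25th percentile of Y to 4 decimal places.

ln(A) is increasing, so P_{25}(Y) = g(P_{25}(A)) ≈ 3.0865.

25th percentile of Y = 3.0865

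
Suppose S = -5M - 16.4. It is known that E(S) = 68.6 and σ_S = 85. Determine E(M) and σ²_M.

From S = -5M - 16.4: E(S) = a·E(M) + b, so E(M) = (E(S) − b)/a = (68.6 − (-16.4))/(-5) = -17.
σ²_S = 85² = 7225.
σ²_S = a²·σ²_M, so σ²_M = 7225/(-5)² = 289.

E(M) = -17, σ²_M = 289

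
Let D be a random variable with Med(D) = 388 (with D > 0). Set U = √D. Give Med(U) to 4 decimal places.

√D is monotone on this domain, so Med(U) = √(388) ≈ 19.6977.

Med(U) = 19.6977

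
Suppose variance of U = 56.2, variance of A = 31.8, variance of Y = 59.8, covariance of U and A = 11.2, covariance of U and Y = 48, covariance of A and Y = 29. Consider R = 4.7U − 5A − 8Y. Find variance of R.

variance of R = 4047.658

variance of R = a²·variance of U + b²·variance of A + c²·variance of Y + 2ab·covariance of U and A + 2ac·covariance of U and Y + 2bc·covariance of A and Y, with a = 4.7, b = -5, c = -8.
= 1241.458 + 795 + 3827.2 + (-526.4) + (-3609.6) + 2320
= 4047.658.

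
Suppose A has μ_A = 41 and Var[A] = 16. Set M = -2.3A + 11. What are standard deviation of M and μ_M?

standard deviation of M = 9.2, μ_M = -83.3

M = -2.3A + 11 is linear with a = -2.3, b = 11.
standard deviation of A = √16 = 4.
standard deviation of M = |a|·standard deviation of A = |-2.3|·4 = 9.2.
μ_M = a·μ_A + b = (-2.3)·41 + 11 = -83.3.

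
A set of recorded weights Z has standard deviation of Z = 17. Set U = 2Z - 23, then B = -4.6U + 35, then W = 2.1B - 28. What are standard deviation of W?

standard deviation of U = |2|·17 = 34.
standard deviation of B = |-4.6|·34 = 156.4.
standard deviation of W = |2.1|·156.4 = 328.44.

standard deviation of W = 328.44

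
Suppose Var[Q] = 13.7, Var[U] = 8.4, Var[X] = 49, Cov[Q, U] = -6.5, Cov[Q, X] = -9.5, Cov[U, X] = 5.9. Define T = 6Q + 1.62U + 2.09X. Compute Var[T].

Var[T] = 404.6143

Var[T] = a²·Var[Q] + b²·Var[U] + c²·Var[X] + 2ab·Cov[Q, U] + 2ac·Cov[Q, X] + 2bc·Cov[U, X], with a = 6, b = 1.62, c = 2.09.
= 493.2 + 22.04496 + 214.0369 + (-126.36) + (-238.26) + 39.95244
= 404.6143.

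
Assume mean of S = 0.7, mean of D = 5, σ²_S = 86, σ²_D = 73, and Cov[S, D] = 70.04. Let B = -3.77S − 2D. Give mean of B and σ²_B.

mean of B = (-3.77)·mean of S + (-2)·mean of D = (-3.77)·0.7 + (-2)·5 = -12.639.
σ²_B = a²·σ²_S + b²·σ²_D + 2ab·Cov[S, D] with a = -3.77, b = -2.
= (-3.77)²·86 + (-2)²·73 + 2·(-3.77)·(-2)·70.04
= 1222.3094 + 292 + 1056.2032 = 2570.5126.

mean of B = -12.639, σ²_B = 2570.5126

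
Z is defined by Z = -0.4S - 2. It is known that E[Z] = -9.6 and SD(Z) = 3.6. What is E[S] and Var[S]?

From Z = -0.4S - 2: E[Z] = a·E[S] + b, so E[S] = (E[Z] − b)/a = (-9.6 − (-2))/(-0.4) = 19.
Var[Z] = 3.6² = 12.96.
Var[Z] = a²·Var[S], so Var[S] = 12.96/(-0.4)² = 81.

E[S] = 19, Var[S] = 81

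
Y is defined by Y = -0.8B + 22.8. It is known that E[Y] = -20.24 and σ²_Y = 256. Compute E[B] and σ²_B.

E[B] = 53.8, σ²_B = 400

From Y = -0.8B + 22.8: E[Y] = a·E[B] + b, so E[B] = (E[Y] − b)/a = (-20.24 − 22.8)/(-0.8) = 53.8.
σ²_Y = a²·σ²_B, so σ²_B = 256/(-0.8)² = 400.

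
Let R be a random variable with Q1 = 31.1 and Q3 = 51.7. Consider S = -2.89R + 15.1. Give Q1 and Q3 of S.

Q1(S) = -134.313, Q3(S) = -74.779

a = -2.89 < 0 reverses order: Q1(S) comes from Q3(R), Q3(S) from Q1(R).
Q1(S) = (-2.89)·51.7 + 15.1 = -134.313; Q3(S) = (-2.89)·31.1 + 15.1 = -74.779.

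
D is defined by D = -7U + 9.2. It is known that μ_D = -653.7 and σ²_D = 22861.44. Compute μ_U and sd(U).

μ_U = 94.7, sd(U) = 21.6

From D = -7U + 9.2: μ_D = a·μ_U + b, so μ_U = (μ_D − b)/a = (-653.7 − 9.2)/(-7) = 94.7.
sd(D) = √22861.44 = 151.2.
sd(D) = |a|·sd(U), so sd(U) = 151.2/|-7| = 21.6.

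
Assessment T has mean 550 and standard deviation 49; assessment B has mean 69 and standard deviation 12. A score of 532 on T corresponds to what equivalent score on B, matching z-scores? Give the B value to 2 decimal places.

z = (532 − 550)/49 ≈ -0.3673.
B = 69 + z·12 = 69 + (532 − 550)·12/49 ≈ 64.59.

B = 64.59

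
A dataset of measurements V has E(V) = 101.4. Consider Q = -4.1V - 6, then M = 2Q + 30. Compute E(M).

E(Q) = (-4.1)·101.4 + (-6) = -421.74.
E(M) = 2·(-421.74) + 30 = -813.48.

E(M) = -813.48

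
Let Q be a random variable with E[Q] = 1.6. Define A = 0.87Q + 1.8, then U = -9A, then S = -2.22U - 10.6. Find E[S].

E[S] = 53.17616

E[A] = 0.87·1.6 + 1.8 = 3.192.
E[U] = (-9)·3.192 = -28.728.
E[S] = (-2.22)·(-28.728) + (-10.6) = 53.17616.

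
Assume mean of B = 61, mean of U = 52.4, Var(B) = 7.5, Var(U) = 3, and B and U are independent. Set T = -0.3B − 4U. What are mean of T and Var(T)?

mean of T = -227.9, Var(T) = 48.675

mean of T = (-0.3)·mean of B + (-4)·mean of U = (-0.3)·61 + (-4)·52.4 = -227.9.
Var(T) = a²·Var(B) + b²·Var(U) + 2ab·Cov(B, U) with a = -0.3, b = -4.
Independence gives Cov(B, U) = 0.
= (-0.3)²·7.5 + (-4)²·3 + 2·(-0.3)·(-4)·0
= 0.675 + 48 + 0 = 48.675.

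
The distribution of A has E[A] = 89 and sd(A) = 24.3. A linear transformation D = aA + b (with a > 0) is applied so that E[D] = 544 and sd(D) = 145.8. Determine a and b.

sd(D) = a·sd(A) (a > 0), so a = 145.8/24.3 = 6.
E[D] = a·E[A] + b, so b = 544 − 6·89 = 10.

a = 6, b = 10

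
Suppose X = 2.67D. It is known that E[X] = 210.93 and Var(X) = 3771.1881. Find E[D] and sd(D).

E[D] = 79, sd(D) = 23

From X = 2.67D: E[X] = a·E[D] + b, so E[D] = (E[X] − b)/a = (210.93 − 0)/2.67 = 79.
sd(X) = √3771.1881 = 61.41.
sd(X) = |a|·sd(D), so sd(D) = 61.41/|2.67| = 23.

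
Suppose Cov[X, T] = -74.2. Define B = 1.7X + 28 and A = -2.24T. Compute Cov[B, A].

Cov[B, A] = 282.5536

Cov[B, A] = a·c·Cov[X, T] = 1.7·(-2.24)·(-74.2) = 282.5536. Additive constants drop out.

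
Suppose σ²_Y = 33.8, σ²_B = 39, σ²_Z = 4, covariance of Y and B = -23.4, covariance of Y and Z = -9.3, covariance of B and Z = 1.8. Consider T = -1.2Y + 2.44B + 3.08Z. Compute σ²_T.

σ²_T = 551.63872

σ²_T = a²·σ²_Y + b²·σ²_B + c²·σ²_Z + 2ab·covariance of Y and B + 2ac·covariance of Y and Z + 2bc·covariance of B and Z, with a = -1.2, b = 2.44, c = 3.08.
= 48.672 + 232.1904 + 37.9456 + 137.0304 + 68.7456 + 27.05472
= 551.63872.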